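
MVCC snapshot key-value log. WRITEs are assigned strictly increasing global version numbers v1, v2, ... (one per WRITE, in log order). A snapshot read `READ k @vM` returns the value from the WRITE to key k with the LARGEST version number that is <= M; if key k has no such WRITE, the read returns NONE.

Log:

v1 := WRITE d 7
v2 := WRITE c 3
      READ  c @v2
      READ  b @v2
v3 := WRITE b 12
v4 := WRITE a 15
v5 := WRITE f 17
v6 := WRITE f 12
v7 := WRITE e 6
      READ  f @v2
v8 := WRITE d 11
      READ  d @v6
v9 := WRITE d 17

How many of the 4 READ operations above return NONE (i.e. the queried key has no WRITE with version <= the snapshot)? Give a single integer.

Answer: 2

Derivation:
v1: WRITE d=7  (d history now [(1, 7)])
v2: WRITE c=3  (c history now [(2, 3)])
READ c @v2: history=[(2, 3)] -> pick v2 -> 3
READ b @v2: history=[] -> no version <= 2 -> NONE
v3: WRITE b=12  (b history now [(3, 12)])
v4: WRITE a=15  (a history now [(4, 15)])
v5: WRITE f=17  (f history now [(5, 17)])
v6: WRITE f=12  (f history now [(5, 17), (6, 12)])
v7: WRITE e=6  (e history now [(7, 6)])
READ f @v2: history=[(5, 17), (6, 12)] -> no version <= 2 -> NONE
v8: WRITE d=11  (d history now [(1, 7), (8, 11)])
READ d @v6: history=[(1, 7), (8, 11)] -> pick v1 -> 7
v9: WRITE d=17  (d history now [(1, 7), (8, 11), (9, 17)])
Read results in order: ['3', 'NONE', 'NONE', '7']
NONE count = 2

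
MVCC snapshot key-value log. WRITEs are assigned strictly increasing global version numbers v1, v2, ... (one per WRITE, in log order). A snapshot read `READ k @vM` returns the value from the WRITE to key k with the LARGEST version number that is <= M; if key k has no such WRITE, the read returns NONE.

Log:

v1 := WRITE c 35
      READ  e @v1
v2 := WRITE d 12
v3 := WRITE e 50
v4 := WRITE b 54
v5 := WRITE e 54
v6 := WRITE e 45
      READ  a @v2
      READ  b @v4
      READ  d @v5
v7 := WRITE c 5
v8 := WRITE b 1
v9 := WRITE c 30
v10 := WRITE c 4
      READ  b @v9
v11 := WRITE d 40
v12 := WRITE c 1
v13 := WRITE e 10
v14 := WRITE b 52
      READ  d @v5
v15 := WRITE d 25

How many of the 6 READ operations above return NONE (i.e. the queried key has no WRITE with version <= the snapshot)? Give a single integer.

v1: WRITE c=35  (c history now [(1, 35)])
READ e @v1: history=[] -> no version <= 1 -> NONE
v2: WRITE d=12  (d history now [(2, 12)])
v3: WRITE e=50  (e history now [(3, 50)])
v4: WRITE b=54  (b history now [(4, 54)])
v5: WRITE e=54  (e history now [(3, 50), (5, 54)])
v6: WRITE e=45  (e history now [(3, 50), (5, 54), (6, 45)])
READ a @v2: history=[] -> no version <= 2 -> NONE
READ b @v4: history=[(4, 54)] -> pick v4 -> 54
READ d @v5: history=[(2, 12)] -> pick v2 -> 12
v7: WRITE c=5  (c history now [(1, 35), (7, 5)])
v8: WRITE b=1  (b history now [(4, 54), (8, 1)])
v9: WRITE c=30  (c history now [(1, 35), (7, 5), (9, 30)])
v10: WRITE c=4  (c history now [(1, 35), (7, 5), (9, 30), (10, 4)])
READ b @v9: history=[(4, 54), (8, 1)] -> pick v8 -> 1
v11: WRITE d=40  (d history now [(2, 12), (11, 40)])
v12: WRITE c=1  (c history now [(1, 35), (7, 5), (9, 30), (10, 4), (12, 1)])
v13: WRITE e=10  (e history now [(3, 50), (5, 54), (6, 45), (13, 10)])
v14: WRITE b=52  (b history now [(4, 54), (8, 1), (14, 52)])
READ d @v5: history=[(2, 12), (11, 40)] -> pick v2 -> 12
v15: WRITE d=25  (d history now [(2, 12), (11, 40), (15, 25)])
Read results in order: ['NONE', 'NONE', '54', '12', '1', '12']
NONE count = 2

Answer: 2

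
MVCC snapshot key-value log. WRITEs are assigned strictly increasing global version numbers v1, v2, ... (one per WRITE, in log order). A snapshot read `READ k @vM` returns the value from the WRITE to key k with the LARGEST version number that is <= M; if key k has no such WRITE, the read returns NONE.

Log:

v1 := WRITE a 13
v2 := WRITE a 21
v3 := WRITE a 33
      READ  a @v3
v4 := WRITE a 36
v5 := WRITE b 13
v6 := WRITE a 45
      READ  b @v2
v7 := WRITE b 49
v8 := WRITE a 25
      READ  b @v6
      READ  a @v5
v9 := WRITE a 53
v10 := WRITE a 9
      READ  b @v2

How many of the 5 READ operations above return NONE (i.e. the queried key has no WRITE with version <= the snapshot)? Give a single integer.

v1: WRITE a=13  (a history now [(1, 13)])
v2: WRITE a=21  (a history now [(1, 13), (2, 21)])
v3: WRITE a=33  (a history now [(1, 13), (2, 21), (3, 33)])
READ a @v3: history=[(1, 13), (2, 21), (3, 33)] -> pick v3 -> 33
v4: WRITE a=36  (a history now [(1, 13), (2, 21), (3, 33), (4, 36)])
v5: WRITE b=13  (b history now [(5, 13)])
v6: WRITE a=45  (a history now [(1, 13), (2, 21), (3, 33), (4, 36), (6, 45)])
READ b @v2: history=[(5, 13)] -> no version <= 2 -> NONE
v7: WRITE b=49  (b history now [(5, 13), (7, 49)])
v8: WRITE a=25  (a history now [(1, 13), (2, 21), (3, 33), (4, 36), (6, 45), (8, 25)])
READ b @v6: history=[(5, 13), (7, 49)] -> pick v5 -> 13
READ a @v5: history=[(1, 13), (2, 21), (3, 33), (4, 36), (6, 45), (8, 25)] -> pick v4 -> 36
v9: WRITE a=53  (a history now [(1, 13), (2, 21), (3, 33), (4, 36), (6, 45), (8, 25), (9, 53)])
v10: WRITE a=9  (a history now [(1, 13), (2, 21), (3, 33), (4, 36), (6, 45), (8, 25), (9, 53), (10, 9)])
READ b @v2: history=[(5, 13), (7, 49)] -> no version <= 2 -> NONE
Read results in order: ['33', 'NONE', '13', '36', 'NONE']
NONE count = 2

Answer: 2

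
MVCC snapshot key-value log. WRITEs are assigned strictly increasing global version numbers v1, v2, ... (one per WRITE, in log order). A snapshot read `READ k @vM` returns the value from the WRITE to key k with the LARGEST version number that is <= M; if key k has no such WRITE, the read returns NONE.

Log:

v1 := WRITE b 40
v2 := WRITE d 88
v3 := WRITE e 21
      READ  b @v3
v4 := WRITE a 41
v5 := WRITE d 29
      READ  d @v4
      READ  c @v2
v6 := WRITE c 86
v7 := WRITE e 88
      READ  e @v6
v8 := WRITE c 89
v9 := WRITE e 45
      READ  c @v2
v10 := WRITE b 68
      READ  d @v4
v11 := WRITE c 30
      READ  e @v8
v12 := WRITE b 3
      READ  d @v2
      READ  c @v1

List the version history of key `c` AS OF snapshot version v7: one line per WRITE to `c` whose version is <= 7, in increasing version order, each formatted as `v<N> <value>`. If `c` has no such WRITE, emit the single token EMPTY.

Scan writes for key=c with version <= 7:
  v1 WRITE b 40 -> skip
  v2 WRITE d 88 -> skip
  v3 WRITE e 21 -> skip
  v4 WRITE a 41 -> skip
  v5 WRITE d 29 -> skip
  v6 WRITE c 86 -> keep
  v7 WRITE e 88 -> skip
  v8 WRITE c 89 -> drop (> snap)
  v9 WRITE e 45 -> skip
  v10 WRITE b 68 -> skip
  v11 WRITE c 30 -> drop (> snap)
  v12 WRITE b 3 -> skip
Collected: [(6, 86)]

Answer: v6 86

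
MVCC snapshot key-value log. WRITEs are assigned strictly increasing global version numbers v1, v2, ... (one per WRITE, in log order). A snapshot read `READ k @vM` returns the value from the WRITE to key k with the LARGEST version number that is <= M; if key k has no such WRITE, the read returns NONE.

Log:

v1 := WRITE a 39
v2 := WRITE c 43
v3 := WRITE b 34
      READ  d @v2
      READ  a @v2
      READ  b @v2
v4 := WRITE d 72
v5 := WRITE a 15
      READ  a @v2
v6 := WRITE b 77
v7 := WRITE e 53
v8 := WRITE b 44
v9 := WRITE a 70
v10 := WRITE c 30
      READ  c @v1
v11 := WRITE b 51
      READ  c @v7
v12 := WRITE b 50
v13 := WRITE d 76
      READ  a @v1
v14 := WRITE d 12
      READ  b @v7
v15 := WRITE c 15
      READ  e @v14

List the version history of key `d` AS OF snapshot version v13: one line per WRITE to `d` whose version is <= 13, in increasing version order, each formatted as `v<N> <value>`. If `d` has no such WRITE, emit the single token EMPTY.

Answer: v4 72
v13 76

Derivation:
Scan writes for key=d with version <= 13:
  v1 WRITE a 39 -> skip
  v2 WRITE c 43 -> skip
  v3 WRITE b 34 -> skip
  v4 WRITE d 72 -> keep
  v5 WRITE a 15 -> skip
  v6 WRITE b 77 -> skip
  v7 WRITE e 53 -> skip
  v8 WRITE b 44 -> skip
  v9 WRITE a 70 -> skip
  v10 WRITE c 30 -> skip
  v11 WRITE b 51 -> skip
  v12 WRITE b 50 -> skip
  v13 WRITE d 76 -> keep
  v14 WRITE d 12 -> drop (> snap)
  v15 WRITE c 15 -> skip
Collected: [(4, 72), (13, 76)]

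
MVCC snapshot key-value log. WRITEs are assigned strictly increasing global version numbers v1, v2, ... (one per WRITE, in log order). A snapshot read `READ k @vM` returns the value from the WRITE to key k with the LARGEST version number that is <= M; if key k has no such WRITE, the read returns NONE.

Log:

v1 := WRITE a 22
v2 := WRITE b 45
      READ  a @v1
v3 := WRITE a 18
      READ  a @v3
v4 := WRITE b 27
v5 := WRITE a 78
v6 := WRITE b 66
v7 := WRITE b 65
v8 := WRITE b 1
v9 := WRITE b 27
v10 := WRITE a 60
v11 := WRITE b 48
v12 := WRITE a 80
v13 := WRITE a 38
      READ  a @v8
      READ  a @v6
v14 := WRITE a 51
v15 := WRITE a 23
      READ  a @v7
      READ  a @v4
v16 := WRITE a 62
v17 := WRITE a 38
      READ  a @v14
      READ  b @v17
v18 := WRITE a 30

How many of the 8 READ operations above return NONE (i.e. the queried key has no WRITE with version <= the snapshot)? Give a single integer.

Answer: 0

Derivation:
v1: WRITE a=22  (a history now [(1, 22)])
v2: WRITE b=45  (b history now [(2, 45)])
READ a @v1: history=[(1, 22)] -> pick v1 -> 22
v3: WRITE a=18  (a history now [(1, 22), (3, 18)])
READ a @v3: history=[(1, 22), (3, 18)] -> pick v3 -> 18
v4: WRITE b=27  (b history now [(2, 45), (4, 27)])
v5: WRITE a=78  (a history now [(1, 22), (3, 18), (5, 78)])
v6: WRITE b=66  (b history now [(2, 45), (4, 27), (6, 66)])
v7: WRITE b=65  (b history now [(2, 45), (4, 27), (6, 66), (7, 65)])
v8: WRITE b=1  (b history now [(2, 45), (4, 27), (6, 66), (7, 65), (8, 1)])
v9: WRITE b=27  (b history now [(2, 45), (4, 27), (6, 66), (7, 65), (8, 1), (9, 27)])
v10: WRITE a=60  (a history now [(1, 22), (3, 18), (5, 78), (10, 60)])
v11: WRITE b=48  (b history now [(2, 45), (4, 27), (6, 66), (7, 65), (8, 1), (9, 27), (11, 48)])
v12: WRITE a=80  (a history now [(1, 22), (3, 18), (5, 78), (10, 60), (12, 80)])
v13: WRITE a=38  (a history now [(1, 22), (3, 18), (5, 78), (10, 60), (12, 80), (13, 38)])
READ a @v8: history=[(1, 22), (3, 18), (5, 78), (10, 60), (12, 80), (13, 38)] -> pick v5 -> 78
READ a @v6: history=[(1, 22), (3, 18), (5, 78), (10, 60), (12, 80), (13, 38)] -> pick v5 -> 78
v14: WRITE a=51  (a history now [(1, 22), (3, 18), (5, 78), (10, 60), (12, 80), (13, 38), (14, 51)])
v15: WRITE a=23  (a history now [(1, 22), (3, 18), (5, 78), (10, 60), (12, 80), (13, 38), (14, 51), (15, 23)])
READ a @v7: history=[(1, 22), (3, 18), (5, 78), (10, 60), (12, 80), (13, 38), (14, 51), (15, 23)] -> pick v5 -> 78
READ a @v4: history=[(1, 22), (3, 18), (5, 78), (10, 60), (12, 80), (13, 38), (14, 51), (15, 23)] -> pick v3 -> 18
v16: WRITE a=62  (a history now [(1, 22), (3, 18), (5, 78), (10, 60), (12, 80), (13, 38), (14, 51), (15, 23), (16, 62)])
v17: WRITE a=38  (a history now [(1, 22), (3, 18), (5, 78), (10, 60), (12, 80), (13, 38), (14, 51), (15, 23), (16, 62), (17, 38)])
READ a @v14: history=[(1, 22), (3, 18), (5, 78), (10, 60), (12, 80), (13, 38), (14, 51), (15, 23), (16, 62), (17, 38)] -> pick v14 -> 51
READ b @v17: history=[(2, 45), (4, 27), (6, 66), (7, 65), (8, 1), (9, 27), (11, 48)] -> pick v11 -> 48
v18: WRITE a=30  (a history now [(1, 22), (3, 18), (5, 78), (10, 60), (12, 80), (13, 38), (14, 51), (15, 23), (16, 62), (17, 38), (18, 30)])
Read results in order: ['22', '18', '78', '78', '78', '18', '51', '48']
NONE count = 0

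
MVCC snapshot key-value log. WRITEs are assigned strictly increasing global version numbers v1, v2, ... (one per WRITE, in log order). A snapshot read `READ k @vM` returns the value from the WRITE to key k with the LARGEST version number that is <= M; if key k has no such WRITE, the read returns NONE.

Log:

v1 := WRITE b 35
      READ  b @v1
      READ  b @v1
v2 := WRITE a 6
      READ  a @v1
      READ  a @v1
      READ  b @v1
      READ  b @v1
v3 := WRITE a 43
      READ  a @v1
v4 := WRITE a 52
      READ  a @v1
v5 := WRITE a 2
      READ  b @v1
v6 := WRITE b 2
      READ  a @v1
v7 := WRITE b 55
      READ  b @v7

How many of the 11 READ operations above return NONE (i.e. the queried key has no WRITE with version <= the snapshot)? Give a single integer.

Answer: 5

Derivation:
v1: WRITE b=35  (b history now [(1, 35)])
READ b @v1: history=[(1, 35)] -> pick v1 -> 35
READ b @v1: history=[(1, 35)] -> pick v1 -> 35
v2: WRITE a=6  (a history now [(2, 6)])
READ a @v1: history=[(2, 6)] -> no version <= 1 -> NONE
READ a @v1: history=[(2, 6)] -> no version <= 1 -> NONE
READ b @v1: history=[(1, 35)] -> pick v1 -> 35
READ b @v1: history=[(1, 35)] -> pick v1 -> 35
v3: WRITE a=43  (a history now [(2, 6), (3, 43)])
READ a @v1: history=[(2, 6), (3, 43)] -> no version <= 1 -> NONE
v4: WRITE a=52  (a history now [(2, 6), (3, 43), (4, 52)])
READ a @v1: history=[(2, 6), (3, 43), (4, 52)] -> no version <= 1 -> NONE
v5: WRITE a=2  (a history now [(2, 6), (3, 43), (4, 52), (5, 2)])
READ b @v1: history=[(1, 35)] -> pick v1 -> 35
v6: WRITE b=2  (b history now [(1, 35), (6, 2)])
READ a @v1: history=[(2, 6), (3, 43), (4, 52), (5, 2)] -> no version <= 1 -> NONE
v7: WRITE b=55  (b history now [(1, 35), (6, 2), (7, 55)])
READ b @v7: history=[(1, 35), (6, 2), (7, 55)] -> pick v7 -> 55
Read results in order: ['35', '35', 'NONE', 'NONE', '35', '35', 'NONE', 'NONE', '35', 'NONE', '55']
NONE count = 5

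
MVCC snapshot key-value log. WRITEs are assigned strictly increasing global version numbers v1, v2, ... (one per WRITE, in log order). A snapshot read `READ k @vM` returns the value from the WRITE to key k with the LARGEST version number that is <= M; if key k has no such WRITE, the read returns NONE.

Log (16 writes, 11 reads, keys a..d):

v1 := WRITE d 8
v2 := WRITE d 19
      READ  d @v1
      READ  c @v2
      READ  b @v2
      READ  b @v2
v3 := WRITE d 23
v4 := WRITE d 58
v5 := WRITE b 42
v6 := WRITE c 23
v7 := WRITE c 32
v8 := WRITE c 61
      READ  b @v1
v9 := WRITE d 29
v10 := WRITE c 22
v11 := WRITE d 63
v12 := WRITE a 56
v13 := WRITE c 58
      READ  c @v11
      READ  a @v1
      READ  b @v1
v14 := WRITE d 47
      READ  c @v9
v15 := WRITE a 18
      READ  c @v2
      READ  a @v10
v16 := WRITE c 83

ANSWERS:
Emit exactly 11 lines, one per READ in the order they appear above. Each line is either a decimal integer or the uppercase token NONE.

Answer: 8
NONE
NONE
NONE
NONE
22
NONE
NONE
61
NONE
NONE

Derivation:
v1: WRITE d=8  (d history now [(1, 8)])
v2: WRITE d=19  (d history now [(1, 8), (2, 19)])
READ d @v1: history=[(1, 8), (2, 19)] -> pick v1 -> 8
READ c @v2: history=[] -> no version <= 2 -> NONE
READ b @v2: history=[] -> no version <= 2 -> NONE
READ b @v2: history=[] -> no version <= 2 -> NONE
v3: WRITE d=23  (d history now [(1, 8), (2, 19), (3, 23)])
v4: WRITE d=58  (d history now [(1, 8), (2, 19), (3, 23), (4, 58)])
v5: WRITE b=42  (b history now [(5, 42)])
v6: WRITE c=23  (c history now [(6, 23)])
v7: WRITE c=32  (c history now [(6, 23), (7, 32)])
v8: WRITE c=61  (c history now [(6, 23), (7, 32), (8, 61)])
READ b @v1: history=[(5, 42)] -> no version <= 1 -> NONE
v9: WRITE d=29  (d history now [(1, 8), (2, 19), (3, 23), (4, 58), (9, 29)])
v10: WRITE c=22  (c history now [(6, 23), (7, 32), (8, 61), (10, 22)])
v11: WRITE d=63  (d history now [(1, 8), (2, 19), (3, 23), (4, 58), (9, 29), (11, 63)])
v12: WRITE a=56  (a history now [(12, 56)])
v13: WRITE c=58  (c history now [(6, 23), (7, 32), (8, 61), (10, 22), (13, 58)])
READ c @v11: history=[(6, 23), (7, 32), (8, 61), (10, 22), (13, 58)] -> pick v10 -> 22
READ a @v1: history=[(12, 56)] -> no version <= 1 -> NONE
READ b @v1: history=[(5, 42)] -> no version <= 1 -> NONE
v14: WRITE d=47  (d history now [(1, 8), (2, 19), (3, 23), (4, 58), (9, 29), (11, 63), (14, 47)])
READ c @v9: history=[(6, 23), (7, 32), (8, 61), (10, 22), (13, 58)] -> pick v8 -> 61
v15: WRITE a=18  (a history now [(12, 56), (15, 18)])
READ c @v2: history=[(6, 23), (7, 32), (8, 61), (10, 22), (13, 58)] -> no version <= 2 -> NONE
READ a @v10: history=[(12, 56), (15, 18)] -> no version <= 10 -> NONE
v16: WRITE c=83  (c history now [(6, 23), (7, 32), (8, 61), (10, 22), (13, 58), (16, 83)])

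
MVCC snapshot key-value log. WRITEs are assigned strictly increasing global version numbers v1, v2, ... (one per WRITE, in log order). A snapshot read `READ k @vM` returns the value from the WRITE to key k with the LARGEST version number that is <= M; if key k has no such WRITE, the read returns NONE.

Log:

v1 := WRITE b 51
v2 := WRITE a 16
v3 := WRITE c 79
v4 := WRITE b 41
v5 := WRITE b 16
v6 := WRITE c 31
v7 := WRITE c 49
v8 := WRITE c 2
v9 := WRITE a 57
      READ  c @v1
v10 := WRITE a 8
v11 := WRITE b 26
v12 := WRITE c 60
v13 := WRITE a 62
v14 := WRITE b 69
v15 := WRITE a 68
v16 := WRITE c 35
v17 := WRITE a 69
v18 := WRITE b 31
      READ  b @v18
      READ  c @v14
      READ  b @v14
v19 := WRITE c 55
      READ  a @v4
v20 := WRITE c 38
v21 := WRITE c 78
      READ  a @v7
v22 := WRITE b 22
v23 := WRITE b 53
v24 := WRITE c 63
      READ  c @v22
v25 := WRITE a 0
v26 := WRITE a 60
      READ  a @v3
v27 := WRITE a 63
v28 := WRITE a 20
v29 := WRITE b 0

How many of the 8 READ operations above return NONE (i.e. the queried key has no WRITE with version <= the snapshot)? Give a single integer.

Answer: 1

Derivation:
v1: WRITE b=51  (b history now [(1, 51)])
v2: WRITE a=16  (a history now [(2, 16)])
v3: WRITE c=79  (c history now [(3, 79)])
v4: WRITE b=41  (b history now [(1, 51), (4, 41)])
v5: WRITE b=16  (b history now [(1, 51), (4, 41), (5, 16)])
v6: WRITE c=31  (c history now [(3, 79), (6, 31)])
v7: WRITE c=49  (c history now [(3, 79), (6, 31), (7, 49)])
v8: WRITE c=2  (c history now [(3, 79), (6, 31), (7, 49), (8, 2)])
v9: WRITE a=57  (a history now [(2, 16), (9, 57)])
READ c @v1: history=[(3, 79), (6, 31), (7, 49), (8, 2)] -> no version <= 1 -> NONE
v10: WRITE a=8  (a history now [(2, 16), (9, 57), (10, 8)])
v11: WRITE b=26  (b history now [(1, 51), (4, 41), (5, 16), (11, 26)])
v12: WRITE c=60  (c history now [(3, 79), (6, 31), (7, 49), (8, 2), (12, 60)])
v13: WRITE a=62  (a history now [(2, 16), (9, 57), (10, 8), (13, 62)])
v14: WRITE b=69  (b history now [(1, 51), (4, 41), (5, 16), (11, 26), (14, 69)])
v15: WRITE a=68  (a history now [(2, 16), (9, 57), (10, 8), (13, 62), (15, 68)])
v16: WRITE c=35  (c history now [(3, 79), (6, 31), (7, 49), (8, 2), (12, 60), (16, 35)])
v17: WRITE a=69  (a history now [(2, 16), (9, 57), (10, 8), (13, 62), (15, 68), (17, 69)])
v18: WRITE b=31  (b history now [(1, 51), (4, 41), (5, 16), (11, 26), (14, 69), (18, 31)])
READ b @v18: history=[(1, 51), (4, 41), (5, 16), (11, 26), (14, 69), (18, 31)] -> pick v18 -> 31
READ c @v14: history=[(3, 79), (6, 31), (7, 49), (8, 2), (12, 60), (16, 35)] -> pick v12 -> 60
READ b @v14: history=[(1, 51), (4, 41), (5, 16), (11, 26), (14, 69), (18, 31)] -> pick v14 -> 69
v19: WRITE c=55  (c history now [(3, 79), (6, 31), (7, 49), (8, 2), (12, 60), (16, 35), (19, 55)])
READ a @v4: history=[(2, 16), (9, 57), (10, 8), (13, 62), (15, 68), (17, 69)] -> pick v2 -> 16
v20: WRITE c=38  (c history now [(3, 79), (6, 31), (7, 49), (8, 2), (12, 60), (16, 35), (19, 55), (20, 38)])
v21: WRITE c=78  (c history now [(3, 79), (6, 31), (7, 49), (8, 2), (12, 60), (16, 35), (19, 55), (20, 38), (21, 78)])
READ a @v7: history=[(2, 16), (9, 57), (10, 8), (13, 62), (15, 68), (17, 69)] -> pick v2 -> 16
v22: WRITE b=22  (b history now [(1, 51), (4, 41), (5, 16), (11, 26), (14, 69), (18, 31), (22, 22)])
v23: WRITE b=53  (b history now [(1, 51), (4, 41), (5, 16), (11, 26), (14, 69), (18, 31), (22, 22), (23, 53)])
v24: WRITE c=63  (c history now [(3, 79), (6, 31), (7, 49), (8, 2), (12, 60), (16, 35), (19, 55), (20, 38), (21, 78), (24, 63)])
READ c @v22: history=[(3, 79), (6, 31), (7, 49), (8, 2), (12, 60), (16, 35), (19, 55), (20, 38), (21, 78), (24, 63)] -> pick v21 -> 78
v25: WRITE a=0  (a history now [(2, 16), (9, 57), (10, 8), (13, 62), (15, 68), (17, 69), (25, 0)])
v26: WRITE a=60  (a history now [(2, 16), (9, 57), (10, 8), (13, 62), (15, 68), (17, 69), (25, 0), (26, 60)])
READ a @v3: history=[(2, 16), (9, 57), (10, 8), (13, 62), (15, 68), (17, 69), (25, 0), (26, 60)] -> pick v2 -> 16
v27: WRITE a=63  (a history now [(2, 16), (9, 57), (10, 8), (13, 62), (15, 68), (17, 69), (25, 0), (26, 60), (27, 63)])
v28: WRITE a=20  (a history now [(2, 16), (9, 57), (10, 8), (13, 62), (15, 68), (17, 69), (25, 0), (26, 60), (27, 63), (28, 20)])
v29: WRITE b=0  (b history now [(1, 51), (4, 41), (5, 16), (11, 26), (14, 69), (18, 31), (22, 22), (23, 53), (29, 0)])
Read results in order: ['NONE', '31', '60', '69', '16', '16', '78', '16']
NONE count = 1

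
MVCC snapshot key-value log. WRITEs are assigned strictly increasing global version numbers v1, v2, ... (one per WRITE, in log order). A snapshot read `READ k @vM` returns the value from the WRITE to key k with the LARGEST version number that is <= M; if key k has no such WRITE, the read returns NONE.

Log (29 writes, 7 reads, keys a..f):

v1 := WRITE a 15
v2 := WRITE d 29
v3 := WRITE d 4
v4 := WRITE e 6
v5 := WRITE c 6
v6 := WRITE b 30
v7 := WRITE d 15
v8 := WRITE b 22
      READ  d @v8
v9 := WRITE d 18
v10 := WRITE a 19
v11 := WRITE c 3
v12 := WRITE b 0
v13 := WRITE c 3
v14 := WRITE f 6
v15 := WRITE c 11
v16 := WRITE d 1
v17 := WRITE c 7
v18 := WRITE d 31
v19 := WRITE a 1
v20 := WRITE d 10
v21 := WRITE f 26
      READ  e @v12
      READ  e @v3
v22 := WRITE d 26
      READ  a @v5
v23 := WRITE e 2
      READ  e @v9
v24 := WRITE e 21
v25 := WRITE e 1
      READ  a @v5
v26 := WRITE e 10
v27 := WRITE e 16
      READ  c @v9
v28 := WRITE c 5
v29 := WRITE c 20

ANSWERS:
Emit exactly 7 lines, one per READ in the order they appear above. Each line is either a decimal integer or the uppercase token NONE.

v1: WRITE a=15  (a history now [(1, 15)])
v2: WRITE d=29  (d history now [(2, 29)])
v3: WRITE d=4  (d history now [(2, 29), (3, 4)])
v4: WRITE e=6  (e history now [(4, 6)])
v5: WRITE c=6  (c history now [(5, 6)])
v6: WRITE b=30  (b history now [(6, 30)])
v7: WRITE d=15  (d history now [(2, 29), (3, 4), (7, 15)])
v8: WRITE b=22  (b history now [(6, 30), (8, 22)])
READ d @v8: history=[(2, 29), (3, 4), (7, 15)] -> pick v7 -> 15
v9: WRITE d=18  (d history now [(2, 29), (3, 4), (7, 15), (9, 18)])
v10: WRITE a=19  (a history now [(1, 15), (10, 19)])
v11: WRITE c=3  (c history now [(5, 6), (11, 3)])
v12: WRITE b=0  (b history now [(6, 30), (8, 22), (12, 0)])
v13: WRITE c=3  (c history now [(5, 6), (11, 3), (13, 3)])
v14: WRITE f=6  (f history now [(14, 6)])
v15: WRITE c=11  (c history now [(5, 6), (11, 3), (13, 3), (15, 11)])
v16: WRITE d=1  (d history now [(2, 29), (3, 4), (7, 15), (9, 18), (16, 1)])
v17: WRITE c=7  (c history now [(5, 6), (11, 3), (13, 3), (15, 11), (17, 7)])
v18: WRITE d=31  (d history now [(2, 29), (3, 4), (7, 15), (9, 18), (16, 1), (18, 31)])
v19: WRITE a=1  (a history now [(1, 15), (10, 19), (19, 1)])
v20: WRITE d=10  (d history now [(2, 29), (3, 4), (7, 15), (9, 18), (16, 1), (18, 31), (20, 10)])
v21: WRITE f=26  (f history now [(14, 6), (21, 26)])
READ e @v12: history=[(4, 6)] -> pick v4 -> 6
READ e @v3: history=[(4, 6)] -> no version <= 3 -> NONE
v22: WRITE d=26  (d history now [(2, 29), (3, 4), (7, 15), (9, 18), (16, 1), (18, 31), (20, 10), (22, 26)])
READ a @v5: history=[(1, 15), (10, 19), (19, 1)] -> pick v1 -> 15
v23: WRITE e=2  (e history now [(4, 6), (23, 2)])
READ e @v9: history=[(4, 6), (23, 2)] -> pick v4 -> 6
v24: WRITE e=21  (e history now [(4, 6), (23, 2), (24, 21)])
v25: WRITE e=1  (e history now [(4, 6), (23, 2), (24, 21), (25, 1)])
READ a @v5: history=[(1, 15), (10, 19), (19, 1)] -> pick v1 -> 15
v26: WRITE e=10  (e history now [(4, 6), (23, 2), (24, 21), (25, 1), (26, 10)])
v27: WRITE e=16  (e history now [(4, 6), (23, 2), (24, 21), (25, 1), (26, 10), (27, 16)])
READ c @v9: history=[(5, 6), (11, 3), (13, 3), (15, 11), (17, 7)] -> pick v5 -> 6
v28: WRITE c=5  (c history now [(5, 6), (11, 3), (13, 3), (15, 11), (17, 7), (28, 5)])
v29: WRITE c=20  (c history now [(5, 6), (11, 3), (13, 3), (15, 11), (17, 7), (28, 5), (29, 20)])

Answer: 15
6
NONE
15
6
15
6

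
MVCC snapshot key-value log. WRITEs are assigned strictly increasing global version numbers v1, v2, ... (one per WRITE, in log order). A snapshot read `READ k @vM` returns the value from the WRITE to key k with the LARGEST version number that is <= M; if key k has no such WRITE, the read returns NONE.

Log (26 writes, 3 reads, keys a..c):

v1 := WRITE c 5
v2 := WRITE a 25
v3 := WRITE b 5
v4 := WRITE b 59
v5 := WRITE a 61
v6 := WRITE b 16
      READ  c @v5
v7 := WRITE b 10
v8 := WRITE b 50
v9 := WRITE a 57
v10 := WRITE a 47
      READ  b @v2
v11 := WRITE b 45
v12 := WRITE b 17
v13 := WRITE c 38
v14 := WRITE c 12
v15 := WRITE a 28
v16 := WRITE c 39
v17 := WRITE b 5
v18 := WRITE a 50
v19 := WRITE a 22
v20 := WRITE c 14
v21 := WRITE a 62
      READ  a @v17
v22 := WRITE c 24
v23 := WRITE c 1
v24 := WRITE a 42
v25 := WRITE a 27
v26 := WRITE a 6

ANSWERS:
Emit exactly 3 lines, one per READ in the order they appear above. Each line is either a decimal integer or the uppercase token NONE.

v1: WRITE c=5  (c history now [(1, 5)])
v2: WRITE a=25  (a history now [(2, 25)])
v3: WRITE b=5  (b history now [(3, 5)])
v4: WRITE b=59  (b history now [(3, 5), (4, 59)])
v5: WRITE a=61  (a history now [(2, 25), (5, 61)])
v6: WRITE b=16  (b history now [(3, 5), (4, 59), (6, 16)])
READ c @v5: history=[(1, 5)] -> pick v1 -> 5
v7: WRITE b=10  (b history now [(3, 5), (4, 59), (6, 16), (7, 10)])
v8: WRITE b=50  (b history now [(3, 5), (4, 59), (6, 16), (7, 10), (8, 50)])
v9: WRITE a=57  (a history now [(2, 25), (5, 61), (9, 57)])
v10: WRITE a=47  (a history now [(2, 25), (5, 61), (9, 57), (10, 47)])
READ b @v2: history=[(3, 5), (4, 59), (6, 16), (7, 10), (8, 50)] -> no version <= 2 -> NONE
v11: WRITE b=45  (b history now [(3, 5), (4, 59), (6, 16), (7, 10), (8, 50), (11, 45)])
v12: WRITE b=17  (b history now [(3, 5), (4, 59), (6, 16), (7, 10), (8, 50), (11, 45), (12, 17)])
v13: WRITE c=38  (c history now [(1, 5), (13, 38)])
v14: WRITE c=12  (c history now [(1, 5), (13, 38), (14, 12)])
v15: WRITE a=28  (a history now [(2, 25), (5, 61), (9, 57), (10, 47), (15, 28)])
v16: WRITE c=39  (c history now [(1, 5), (13, 38), (14, 12), (16, 39)])
v17: WRITE b=5  (b history now [(3, 5), (4, 59), (6, 16), (7, 10), (8, 50), (11, 45), (12, 17), (17, 5)])
v18: WRITE a=50  (a history now [(2, 25), (5, 61), (9, 57), (10, 47), (15, 28), (18, 50)])
v19: WRITE a=22  (a history now [(2, 25), (5, 61), (9, 57), (10, 47), (15, 28), (18, 50), (19, 22)])
v20: WRITE c=14  (c history now [(1, 5), (13, 38), (14, 12), (16, 39), (20, 14)])
v21: WRITE a=62  (a history now [(2, 25), (5, 61), (9, 57), (10, 47), (15, 28), (18, 50), (19, 22), (21, 62)])
READ a @v17: history=[(2, 25), (5, 61), (9, 57), (10, 47), (15, 28), (18, 50), (19, 22), (21, 62)] -> pick v15 -> 28
v22: WRITE c=24  (c history now [(1, 5), (13, 38), (14, 12), (16, 39), (20, 14), (22, 24)])
v23: WRITE c=1  (c history now [(1, 5), (13, 38), (14, 12), (16, 39), (20, 14), (22, 24), (23, 1)])
v24: WRITE a=42  (a history now [(2, 25), (5, 61), (9, 57), (10, 47), (15, 28), (18, 50), (19, 22), (21, 62), (24, 42)])
v25: WRITE a=27  (a history now [(2, 25), (5, 61), (9, 57), (10, 47), (15, 28), (18, 50), (19, 22), (21, 62), (24, 42), (25, 27)])
v26: WRITE a=6  (a history now [(2, 25), (5, 61), (9, 57), (10, 47), (15, 28), (18, 50), (19, 22), (21, 62), (24, 42), (25, 27), (26, 6)])

Answer: 5
NONE
28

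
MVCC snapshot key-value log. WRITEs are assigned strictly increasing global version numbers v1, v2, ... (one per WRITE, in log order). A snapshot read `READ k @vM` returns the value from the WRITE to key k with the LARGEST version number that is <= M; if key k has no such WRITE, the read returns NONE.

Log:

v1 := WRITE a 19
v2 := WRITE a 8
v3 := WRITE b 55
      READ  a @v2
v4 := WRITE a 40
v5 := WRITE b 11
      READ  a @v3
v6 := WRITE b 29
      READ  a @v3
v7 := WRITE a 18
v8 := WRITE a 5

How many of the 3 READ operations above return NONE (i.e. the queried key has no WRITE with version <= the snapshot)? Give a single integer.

Answer: 0

Derivation:
v1: WRITE a=19  (a history now [(1, 19)])
v2: WRITE a=8  (a history now [(1, 19), (2, 8)])
v3: WRITE b=55  (b history now [(3, 55)])
READ a @v2: history=[(1, 19), (2, 8)] -> pick v2 -> 8
v4: WRITE a=40  (a history now [(1, 19), (2, 8), (4, 40)])
v5: WRITE b=11  (b history now [(3, 55), (5, 11)])
READ a @v3: history=[(1, 19), (2, 8), (4, 40)] -> pick v2 -> 8
v6: WRITE b=29  (b history now [(3, 55), (5, 11), (6, 29)])
READ a @v3: history=[(1, 19), (2, 8), (4, 40)] -> pick v2 -> 8
v7: WRITE a=18  (a history now [(1, 19), (2, 8), (4, 40), (7, 18)])
v8: WRITE a=5  (a history now [(1, 19), (2, 8), (4, 40), (7, 18), (8, 5)])
Read results in order: ['8', '8', '8']
NONE count = 0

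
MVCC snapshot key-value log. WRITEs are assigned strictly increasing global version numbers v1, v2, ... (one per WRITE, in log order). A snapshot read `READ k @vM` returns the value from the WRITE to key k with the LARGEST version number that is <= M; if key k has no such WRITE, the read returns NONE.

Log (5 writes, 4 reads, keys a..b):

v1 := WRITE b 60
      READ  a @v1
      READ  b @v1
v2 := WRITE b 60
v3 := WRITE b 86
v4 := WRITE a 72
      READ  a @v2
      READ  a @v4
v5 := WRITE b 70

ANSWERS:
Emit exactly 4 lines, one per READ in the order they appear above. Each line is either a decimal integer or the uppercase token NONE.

v1: WRITE b=60  (b history now [(1, 60)])
READ a @v1: history=[] -> no version <= 1 -> NONE
READ b @v1: history=[(1, 60)] -> pick v1 -> 60
v2: WRITE b=60  (b history now [(1, 60), (2, 60)])
v3: WRITE b=86  (b history now [(1, 60), (2, 60), (3, 86)])
v4: WRITE a=72  (a history now [(4, 72)])
READ a @v2: history=[(4, 72)] -> no version <= 2 -> NONE
READ a @v4: history=[(4, 72)] -> pick v4 -> 72
v5: WRITE b=70  (b history now [(1, 60), (2, 60), (3, 86), (5, 70)])

Answer: NONE
60
NONE
72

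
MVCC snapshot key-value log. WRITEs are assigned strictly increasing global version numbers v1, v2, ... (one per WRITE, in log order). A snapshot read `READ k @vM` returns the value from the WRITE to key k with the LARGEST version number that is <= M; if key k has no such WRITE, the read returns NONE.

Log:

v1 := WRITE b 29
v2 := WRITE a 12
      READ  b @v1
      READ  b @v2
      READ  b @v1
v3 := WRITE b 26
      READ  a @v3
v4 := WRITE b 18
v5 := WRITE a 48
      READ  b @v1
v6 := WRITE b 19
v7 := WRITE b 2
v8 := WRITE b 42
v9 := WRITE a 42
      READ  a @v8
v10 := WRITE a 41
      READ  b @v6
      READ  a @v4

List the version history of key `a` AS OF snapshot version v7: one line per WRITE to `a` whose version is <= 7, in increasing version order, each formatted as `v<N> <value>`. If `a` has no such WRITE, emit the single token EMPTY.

Scan writes for key=a with version <= 7:
  v1 WRITE b 29 -> skip
  v2 WRITE a 12 -> keep
  v3 WRITE b 26 -> skip
  v4 WRITE b 18 -> skip
  v5 WRITE a 48 -> keep
  v6 WRITE b 19 -> skip
  v7 WRITE b 2 -> skip
  v8 WRITE b 42 -> skip
  v9 WRITE a 42 -> drop (> snap)
  v10 WRITE a 41 -> drop (> snap)
Collected: [(2, 12), (5, 48)]

Answer: v2 12
v5 48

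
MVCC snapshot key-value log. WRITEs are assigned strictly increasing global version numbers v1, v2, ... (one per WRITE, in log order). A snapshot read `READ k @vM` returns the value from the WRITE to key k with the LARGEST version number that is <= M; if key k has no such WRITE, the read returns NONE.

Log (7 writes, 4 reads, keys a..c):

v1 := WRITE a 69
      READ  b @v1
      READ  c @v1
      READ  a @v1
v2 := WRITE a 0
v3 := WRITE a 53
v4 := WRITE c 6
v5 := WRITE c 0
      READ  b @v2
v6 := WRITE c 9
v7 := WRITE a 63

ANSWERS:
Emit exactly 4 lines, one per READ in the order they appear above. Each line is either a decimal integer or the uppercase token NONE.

Answer: NONE
NONE
69
NONE

Derivation:
v1: WRITE a=69  (a history now [(1, 69)])
READ b @v1: history=[] -> no version <= 1 -> NONE
READ c @v1: history=[] -> no version <= 1 -> NONE
READ a @v1: history=[(1, 69)] -> pick v1 -> 69
v2: WRITE a=0  (a history now [(1, 69), (2, 0)])
v3: WRITE a=53  (a history now [(1, 69), (2, 0), (3, 53)])
v4: WRITE c=6  (c history now [(4, 6)])
v5: WRITE c=0  (c history now [(4, 6), (5, 0)])
READ b @v2: history=[] -> no version <= 2 -> NONE
v6: WRITE c=9  (c history now [(4, 6), (5, 0), (6, 9)])
v7: WRITE a=63  (a history now [(1, 69), (2, 0), (3, 53), (7, 63)])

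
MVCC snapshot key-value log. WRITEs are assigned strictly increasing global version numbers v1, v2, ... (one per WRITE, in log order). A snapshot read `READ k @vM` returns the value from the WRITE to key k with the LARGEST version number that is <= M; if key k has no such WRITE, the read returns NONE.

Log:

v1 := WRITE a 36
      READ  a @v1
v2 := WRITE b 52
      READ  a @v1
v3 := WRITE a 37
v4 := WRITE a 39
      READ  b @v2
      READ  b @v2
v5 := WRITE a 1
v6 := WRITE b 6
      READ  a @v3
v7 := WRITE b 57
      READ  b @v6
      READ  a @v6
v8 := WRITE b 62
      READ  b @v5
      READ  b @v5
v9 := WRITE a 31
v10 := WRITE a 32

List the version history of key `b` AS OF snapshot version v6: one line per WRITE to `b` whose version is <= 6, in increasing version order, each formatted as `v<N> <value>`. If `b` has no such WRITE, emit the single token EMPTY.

Answer: v2 52
v6 6

Derivation:
Scan writes for key=b with version <= 6:
  v1 WRITE a 36 -> skip
  v2 WRITE b 52 -> keep
  v3 WRITE a 37 -> skip
  v4 WRITE a 39 -> skip
  v5 WRITE a 1 -> skip
  v6 WRITE b 6 -> keep
  v7 WRITE b 57 -> drop (> snap)
  v8 WRITE b 62 -> drop (> snap)
  v9 WRITE a 31 -> skip
  v10 WRITE a 32 -> skip
Collected: [(2, 52), (6, 6)]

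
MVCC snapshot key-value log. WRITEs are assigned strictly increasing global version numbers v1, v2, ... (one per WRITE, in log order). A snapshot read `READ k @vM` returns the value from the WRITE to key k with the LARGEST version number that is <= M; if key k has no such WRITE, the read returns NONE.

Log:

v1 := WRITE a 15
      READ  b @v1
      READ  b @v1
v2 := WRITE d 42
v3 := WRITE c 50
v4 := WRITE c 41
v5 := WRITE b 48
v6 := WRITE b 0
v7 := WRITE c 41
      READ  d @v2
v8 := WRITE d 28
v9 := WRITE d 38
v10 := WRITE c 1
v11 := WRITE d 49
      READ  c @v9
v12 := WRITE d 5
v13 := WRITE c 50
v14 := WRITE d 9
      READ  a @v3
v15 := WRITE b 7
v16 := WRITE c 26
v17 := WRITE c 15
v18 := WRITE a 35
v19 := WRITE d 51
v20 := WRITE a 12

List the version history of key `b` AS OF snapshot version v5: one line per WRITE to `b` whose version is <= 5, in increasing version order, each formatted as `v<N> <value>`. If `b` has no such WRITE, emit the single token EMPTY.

Scan writes for key=b with version <= 5:
  v1 WRITE a 15 -> skip
  v2 WRITE d 42 -> skip
  v3 WRITE c 50 -> skip
  v4 WRITE c 41 -> skip
  v5 WRITE b 48 -> keep
  v6 WRITE b 0 -> drop (> snap)
  v7 WRITE c 41 -> skip
  v8 WRITE d 28 -> skip
  v9 WRITE d 38 -> skip
  v10 WRITE c 1 -> skip
  v11 WRITE d 49 -> skip
  v12 WRITE d 5 -> skip
  v13 WRITE c 50 -> skip
  v14 WRITE d 9 -> skip
  v15 WRITE b 7 -> drop (> snap)
  v16 WRITE c 26 -> skip
  v17 WRITE c 15 -> skip
  v18 WRITE a 35 -> skip
  v19 WRITE d 51 -> skip
  v20 WRITE a 12 -> skip
Collected: [(5, 48)]

Answer: v5 48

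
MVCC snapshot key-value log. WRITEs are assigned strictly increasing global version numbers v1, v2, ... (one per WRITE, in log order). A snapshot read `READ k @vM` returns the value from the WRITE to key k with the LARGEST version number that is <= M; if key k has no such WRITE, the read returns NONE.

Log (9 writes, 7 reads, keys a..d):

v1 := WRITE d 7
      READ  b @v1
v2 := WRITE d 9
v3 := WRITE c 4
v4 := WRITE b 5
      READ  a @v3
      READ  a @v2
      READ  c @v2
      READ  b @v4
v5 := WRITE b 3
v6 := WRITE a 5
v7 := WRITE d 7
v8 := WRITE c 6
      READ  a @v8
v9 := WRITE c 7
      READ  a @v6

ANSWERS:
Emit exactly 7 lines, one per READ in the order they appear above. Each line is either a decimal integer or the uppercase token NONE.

Answer: NONE
NONE
NONE
NONE
5
5
5

Derivation:
v1: WRITE d=7  (d history now [(1, 7)])
READ b @v1: history=[] -> no version <= 1 -> NONE
v2: WRITE d=9  (d history now [(1, 7), (2, 9)])
v3: WRITE c=4  (c history now [(3, 4)])
v4: WRITE b=5  (b history now [(4, 5)])
READ a @v3: history=[] -> no version <= 3 -> NONE
READ a @v2: history=[] -> no version <= 2 -> NONE
READ c @v2: history=[(3, 4)] -> no version <= 2 -> NONE
READ b @v4: history=[(4, 5)] -> pick v4 -> 5
v5: WRITE b=3  (b history now [(4, 5), (5, 3)])
v6: WRITE a=5  (a history now [(6, 5)])
v7: WRITE d=7  (d history now [(1, 7), (2, 9), (7, 7)])
v8: WRITE c=6  (c history now [(3, 4), (8, 6)])
READ a @v8: history=[(6, 5)] -> pick v6 -> 5
v9: WRITE c=7  (c history now [(3, 4), (8, 6), (9, 7)])
READ a @v6: history=[(6, 5)] -> pick v6 -> 5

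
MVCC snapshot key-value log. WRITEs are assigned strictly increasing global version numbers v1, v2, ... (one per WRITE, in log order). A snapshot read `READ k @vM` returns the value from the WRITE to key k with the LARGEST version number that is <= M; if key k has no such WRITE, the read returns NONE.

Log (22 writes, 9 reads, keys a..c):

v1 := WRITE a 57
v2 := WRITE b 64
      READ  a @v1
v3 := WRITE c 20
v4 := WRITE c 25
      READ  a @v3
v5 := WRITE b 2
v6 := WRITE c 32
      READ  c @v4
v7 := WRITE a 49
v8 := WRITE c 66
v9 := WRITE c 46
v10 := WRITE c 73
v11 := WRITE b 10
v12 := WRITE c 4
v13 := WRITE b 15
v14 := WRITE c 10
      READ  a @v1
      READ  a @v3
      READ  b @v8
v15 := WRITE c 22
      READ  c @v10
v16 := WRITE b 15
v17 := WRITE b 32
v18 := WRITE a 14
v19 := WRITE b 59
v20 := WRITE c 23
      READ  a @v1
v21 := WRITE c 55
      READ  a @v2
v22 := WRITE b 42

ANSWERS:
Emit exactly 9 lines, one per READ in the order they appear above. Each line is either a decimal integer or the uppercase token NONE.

Answer: 57
57
25
57
57
2
73
57
57

Derivation:
v1: WRITE a=57  (a history now [(1, 57)])
v2: WRITE b=64  (b history now [(2, 64)])
READ a @v1: history=[(1, 57)] -> pick v1 -> 57
v3: WRITE c=20  (c history now [(3, 20)])
v4: WRITE c=25  (c history now [(3, 20), (4, 25)])
READ a @v3: history=[(1, 57)] -> pick v1 -> 57
v5: WRITE b=2  (b history now [(2, 64), (5, 2)])
v6: WRITE c=32  (c history now [(3, 20), (4, 25), (6, 32)])
READ c @v4: history=[(3, 20), (4, 25), (6, 32)] -> pick v4 -> 25
v7: WRITE a=49  (a history now [(1, 57), (7, 49)])
v8: WRITE c=66  (c history now [(3, 20), (4, 25), (6, 32), (8, 66)])
v9: WRITE c=46  (c history now [(3, 20), (4, 25), (6, 32), (8, 66), (9, 46)])
v10: WRITE c=73  (c history now [(3, 20), (4, 25), (6, 32), (8, 66), (9, 46), (10, 73)])
v11: WRITE b=10  (b history now [(2, 64), (5, 2), (11, 10)])
v12: WRITE c=4  (c history now [(3, 20), (4, 25), (6, 32), (8, 66), (9, 46), (10, 73), (12, 4)])
v13: WRITE b=15  (b history now [(2, 64), (5, 2), (11, 10), (13, 15)])
v14: WRITE c=10  (c history now [(3, 20), (4, 25), (6, 32), (8, 66), (9, 46), (10, 73), (12, 4), (14, 10)])
READ a @v1: history=[(1, 57), (7, 49)] -> pick v1 -> 57
READ a @v3: history=[(1, 57), (7, 49)] -> pick v1 -> 57
READ b @v8: history=[(2, 64), (5, 2), (11, 10), (13, 15)] -> pick v5 -> 2
v15: WRITE c=22  (c history now [(3, 20), (4, 25), (6, 32), (8, 66), (9, 46), (10, 73), (12, 4), (14, 10), (15, 22)])
READ c @v10: history=[(3, 20), (4, 25), (6, 32), (8, 66), (9, 46), (10, 73), (12, 4), (14, 10), (15, 22)] -> pick v10 -> 73
v16: WRITE b=15  (b history now [(2, 64), (5, 2), (11, 10), (13, 15), (16, 15)])
v17: WRITE b=32  (b history now [(2, 64), (5, 2), (11, 10), (13, 15), (16, 15), (17, 32)])
v18: WRITE a=14  (a history now [(1, 57), (7, 49), (18, 14)])
v19: WRITE b=59  (b history now [(2, 64), (5, 2), (11, 10), (13, 15), (16, 15), (17, 32), (19, 59)])
v20: WRITE c=23  (c history now [(3, 20), (4, 25), (6, 32), (8, 66), (9, 46), (10, 73), (12, 4), (14, 10), (15, 22), (20, 23)])
READ a @v1: history=[(1, 57), (7, 49), (18, 14)] -> pick v1 -> 57
v21: WRITE c=55  (c history now [(3, 20), (4, 25), (6, 32), (8, 66), (9, 46), (10, 73), (12, 4), (14, 10), (15, 22), (20, 23), (21, 55)])
READ a @v2: history=[(1, 57), (7, 49), (18, 14)] -> pick v1 -> 57
v22: WRITE b=42  (b history now [(2, 64), (5, 2), (11, 10), (13, 15), (16, 15), (17, 32), (19, 59), (22, 42)])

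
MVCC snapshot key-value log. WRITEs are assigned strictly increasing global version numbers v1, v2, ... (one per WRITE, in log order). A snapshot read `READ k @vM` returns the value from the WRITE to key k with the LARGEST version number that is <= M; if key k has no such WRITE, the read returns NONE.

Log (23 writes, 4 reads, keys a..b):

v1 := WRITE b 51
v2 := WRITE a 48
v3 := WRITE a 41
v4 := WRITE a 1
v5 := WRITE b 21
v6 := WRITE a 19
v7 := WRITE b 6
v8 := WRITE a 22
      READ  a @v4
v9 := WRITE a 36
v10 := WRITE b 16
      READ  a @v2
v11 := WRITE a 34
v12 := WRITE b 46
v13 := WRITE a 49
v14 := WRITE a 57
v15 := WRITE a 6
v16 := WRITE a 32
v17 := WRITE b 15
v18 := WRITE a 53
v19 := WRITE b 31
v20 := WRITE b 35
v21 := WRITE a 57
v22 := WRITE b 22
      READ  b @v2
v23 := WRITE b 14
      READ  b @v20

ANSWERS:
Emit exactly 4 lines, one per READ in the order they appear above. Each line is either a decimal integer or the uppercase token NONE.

Answer: 1
48
51
35

Derivation:
v1: WRITE b=51  (b history now [(1, 51)])
v2: WRITE a=48  (a history now [(2, 48)])
v3: WRITE a=41  (a history now [(2, 48), (3, 41)])
v4: WRITE a=1  (a history now [(2, 48), (3, 41), (4, 1)])
v5: WRITE b=21  (b history now [(1, 51), (5, 21)])
v6: WRITE a=19  (a history now [(2, 48), (3, 41), (4, 1), (6, 19)])
v7: WRITE b=6  (b history now [(1, 51), (5, 21), (7, 6)])
v8: WRITE a=22  (a history now [(2, 48), (3, 41), (4, 1), (6, 19), (8, 22)])
READ a @v4: history=[(2, 48), (3, 41), (4, 1), (6, 19), (8, 22)] -> pick v4 -> 1
v9: WRITE a=36  (a history now [(2, 48), (3, 41), (4, 1), (6, 19), (8, 22), (9, 36)])
v10: WRITE b=16  (b history now [(1, 51), (5, 21), (7, 6), (10, 16)])
READ a @v2: history=[(2, 48), (3, 41), (4, 1), (6, 19), (8, 22), (9, 36)] -> pick v2 -> 48
v11: WRITE a=34  (a history now [(2, 48), (3, 41), (4, 1), (6, 19), (8, 22), (9, 36), (11, 34)])
v12: WRITE b=46  (b history now [(1, 51), (5, 21), (7, 6), (10, 16), (12, 46)])
v13: WRITE a=49  (a history now [(2, 48), (3, 41), (4, 1), (6, 19), (8, 22), (9, 36), (11, 34), (13, 49)])
v14: WRITE a=57  (a history now [(2, 48), (3, 41), (4, 1), (6, 19), (8, 22), (9, 36), (11, 34), (13, 49), (14, 57)])
v15: WRITE a=6  (a history now [(2, 48), (3, 41), (4, 1), (6, 19), (8, 22), (9, 36), (11, 34), (13, 49), (14, 57), (15, 6)])
v16: WRITE a=32  (a history now [(2, 48), (3, 41), (4, 1), (6, 19), (8, 22), (9, 36), (11, 34), (13, 49), (14, 57), (15, 6), (16, 32)])
v17: WRITE b=15  (b history now [(1, 51), (5, 21), (7, 6), (10, 16), (12, 46), (17, 15)])
v18: WRITE a=53  (a history now [(2, 48), (3, 41), (4, 1), (6, 19), (8, 22), (9, 36), (11, 34), (13, 49), (14, 57), (15, 6), (16, 32), (18, 53)])
v19: WRITE b=31  (b history now [(1, 51), (5, 21), (7, 6), (10, 16), (12, 46), (17, 15), (19, 31)])
v20: WRITE b=35  (b history now [(1, 51), (5, 21), (7, 6), (10, 16), (12, 46), (17, 15), (19, 31), (20, 35)])
v21: WRITE a=57  (a history now [(2, 48), (3, 41), (4, 1), (6, 19), (8, 22), (9, 36), (11, 34), (13, 49), (14, 57), (15, 6), (16, 32), (18, 53), (21, 57)])
v22: WRITE b=22  (b history now [(1, 51), (5, 21), (7, 6), (10, 16), (12, 46), (17, 15), (19, 31), (20, 35), (22, 22)])
READ b @v2: history=[(1, 51), (5, 21), (7, 6), (10, 16), (12, 46), (17, 15), (19, 31), (20, 35), (22, 22)] -> pick v1 -> 51
v23: WRITE b=14  (b history now [(1, 51), (5, 21), (7, 6), (10, 16), (12, 46), (17, 15), (19, 31), (20, 35), (22, 22), (23, 14)])
READ b @v20: history=[(1, 51), (5, 21), (7, 6), (10, 16), (12, 46), (17, 15), (19, 31), (20, 35), (22, 22), (23, 14)] -> pick v20 -> 35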